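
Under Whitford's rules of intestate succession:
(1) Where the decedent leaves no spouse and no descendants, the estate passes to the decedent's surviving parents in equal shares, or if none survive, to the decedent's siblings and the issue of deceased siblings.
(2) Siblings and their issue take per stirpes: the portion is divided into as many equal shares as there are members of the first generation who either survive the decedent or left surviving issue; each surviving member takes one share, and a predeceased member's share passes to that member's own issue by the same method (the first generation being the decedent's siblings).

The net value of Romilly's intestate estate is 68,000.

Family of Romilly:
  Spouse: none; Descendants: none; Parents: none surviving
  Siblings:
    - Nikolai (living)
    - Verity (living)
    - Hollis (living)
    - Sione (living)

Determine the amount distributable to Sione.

The entire 68,000 passes to the siblings and their issue.
That amount (68,000) is divided into 4 shares of 17,000: Nikolai, Verity, Hollis, and Sione each take 17,000.

Sione receives 17,000.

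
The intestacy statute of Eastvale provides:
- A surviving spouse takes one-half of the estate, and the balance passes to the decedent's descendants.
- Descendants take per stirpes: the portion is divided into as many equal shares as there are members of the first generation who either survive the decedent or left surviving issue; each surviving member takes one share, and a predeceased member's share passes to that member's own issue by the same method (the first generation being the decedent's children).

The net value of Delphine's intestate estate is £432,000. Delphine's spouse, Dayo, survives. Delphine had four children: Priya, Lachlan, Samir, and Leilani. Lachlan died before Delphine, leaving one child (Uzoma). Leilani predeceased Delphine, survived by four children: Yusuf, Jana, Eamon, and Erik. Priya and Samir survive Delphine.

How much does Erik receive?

Dayo takes one-half of £432,000 = £216,000. The remaining £216,000 passes to the descendants.
The descendants' portion (£216,000) is divided into 4 shares of £54,000: Priya and Samir each take £54,000; Lachlan's £54,000 share passes to Lachlan's issue; Leilani's £54,000 share passes to Leilani's issue.
Lachlan's share (£54,000) passes entirely to Uzoma.
Leilani's share (£54,000) is divided into 4 shares of £13,500: Yusuf, Jana, Eamon, and Erik each take £13,500.

Erik receives £13,500.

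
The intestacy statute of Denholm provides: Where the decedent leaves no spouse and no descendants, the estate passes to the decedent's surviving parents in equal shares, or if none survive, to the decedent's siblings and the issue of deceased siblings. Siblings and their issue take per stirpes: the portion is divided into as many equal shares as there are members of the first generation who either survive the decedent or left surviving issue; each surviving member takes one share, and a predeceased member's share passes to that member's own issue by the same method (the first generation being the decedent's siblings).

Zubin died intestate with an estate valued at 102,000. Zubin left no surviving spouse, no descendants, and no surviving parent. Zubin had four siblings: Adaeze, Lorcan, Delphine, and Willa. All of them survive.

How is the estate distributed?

Adaeze: 25,500; Lorcan: 25,500; Delphine: 25,500; Willa: 25,500

The entire 102,000 passes to the siblings and their issue.
That amount (102,000) is divided into 4 shares of 25,500: Adaeze, Lorcan, Delphine, and Willa each take 25,500.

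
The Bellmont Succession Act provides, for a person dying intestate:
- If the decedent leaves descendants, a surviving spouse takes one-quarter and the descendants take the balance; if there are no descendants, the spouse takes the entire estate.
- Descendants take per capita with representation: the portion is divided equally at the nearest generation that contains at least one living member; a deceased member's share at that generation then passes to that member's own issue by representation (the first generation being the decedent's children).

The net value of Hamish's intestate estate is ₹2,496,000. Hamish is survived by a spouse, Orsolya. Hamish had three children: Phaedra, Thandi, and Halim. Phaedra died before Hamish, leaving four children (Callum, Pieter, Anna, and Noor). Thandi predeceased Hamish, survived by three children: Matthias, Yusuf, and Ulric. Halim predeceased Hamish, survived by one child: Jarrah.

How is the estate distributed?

Orsolya takes one-quarter of ₹2,496,000 = ₹624,000. The remaining ₹1,872,000 passes to the descendants.
No child survives, so the initial division is made at the grandchildren's generation.
The descendants' portion (₹1,872,000) is divided into 8 shares of ₹234,000: Callum, Pieter, Anna, Noor, Matthias, Yusuf, Ulric, and Jarrah each take ₹234,000.

Orsolya: ₹624,000; Callum: ₹234,000; Pieter: ₹234,000; Anna: ₹234,000; Noor: ₹234,000; Matthias: ₹234,000; Yusuf: ₹234,000; Ulric: ₹234,000; Jarrah: ₹234,000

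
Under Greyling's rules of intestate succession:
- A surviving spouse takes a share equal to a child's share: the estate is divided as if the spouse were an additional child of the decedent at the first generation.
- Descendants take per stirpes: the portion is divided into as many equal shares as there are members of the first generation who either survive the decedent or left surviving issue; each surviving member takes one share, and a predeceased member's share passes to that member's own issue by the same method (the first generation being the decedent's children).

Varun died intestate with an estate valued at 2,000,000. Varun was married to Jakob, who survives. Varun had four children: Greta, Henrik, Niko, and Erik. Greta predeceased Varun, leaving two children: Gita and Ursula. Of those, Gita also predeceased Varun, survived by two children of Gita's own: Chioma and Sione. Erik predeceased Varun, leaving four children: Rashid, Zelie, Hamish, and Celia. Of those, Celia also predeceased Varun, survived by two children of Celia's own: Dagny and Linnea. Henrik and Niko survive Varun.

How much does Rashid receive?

Rashid receives 100,000.

The spouse counts as an additional share at the children's level, so there are 5 primary shares of 400,000. Jakob takes one such share (400,000).
The children's combined portion (1,600,000) is divided into 4 shares of 400,000: Henrik and Niko each take 400,000; Greta's 400,000 share passes to Greta's issue; Erik's 400,000 share passes to Erik's issue.
Greta's share (400,000) is divided into 2 shares of 200,000: Ursula takes 200,000; Gita's 200,000 share passes to Gita's issue.
Gita's share (200,000) is divided into 2 shares of 100,000: Chioma and Sione each take 100,000.
Erik's share (400,000) is divided into 4 shares of 100,000: Rashid, Zelie, and Hamish each take 100,000; Celia's 100,000 share passes to Celia's issue.
Celia's share (100,000) is divided into 2 shares of 50,000: Dagny and Linnea each take 50,000.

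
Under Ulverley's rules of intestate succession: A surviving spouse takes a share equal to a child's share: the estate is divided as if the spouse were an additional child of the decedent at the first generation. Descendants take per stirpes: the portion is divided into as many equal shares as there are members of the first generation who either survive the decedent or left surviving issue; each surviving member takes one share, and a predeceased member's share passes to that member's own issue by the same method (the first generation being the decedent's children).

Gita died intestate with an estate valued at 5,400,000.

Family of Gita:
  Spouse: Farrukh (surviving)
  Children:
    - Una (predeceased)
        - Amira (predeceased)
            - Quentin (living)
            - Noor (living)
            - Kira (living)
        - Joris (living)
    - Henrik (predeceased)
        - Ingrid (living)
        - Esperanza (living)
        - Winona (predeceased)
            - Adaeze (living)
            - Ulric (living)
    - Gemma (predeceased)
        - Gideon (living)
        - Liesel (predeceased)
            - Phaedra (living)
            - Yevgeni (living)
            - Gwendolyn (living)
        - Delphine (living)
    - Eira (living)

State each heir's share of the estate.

The spouse counts as an additional share at the children's level, so there are 5 primary shares of 1,080,000. Farrukh takes one such share (1,080,000).
The children's combined portion (4,320,000) is divided into 4 shares of 1,080,000: Eira takes 1,080,000; Una's 1,080,000 share passes to Una's issue; Henrik's 1,080,000 share passes to Henrik's issue; Gemma's 1,080,000 share passes to Gemma's issue.
Una's share (1,080,000) is divided into 2 shares of 540,000: Joris takes 540,000; Amira's 540,000 share passes to Amira's issue.
Amira's share (540,000) is divided into 3 shares of 180,000: Quentin, Noor, and Kira each take 180,000.
Henrik's share (1,080,000) is divided into 3 shares of 360,000: Ingrid and Esperanza each take 360,000; Winona's 360,000 share passes to Winona's issue.
Winona's share (360,000) is divided into 2 shares of 180,000: Adaeze and Ulric each take 180,000.
Gemma's share (1,080,000) is divided into 3 shares of 360,000: Gideon and Delphine each take 360,000; Liesel's 360,000 share passes to Liesel's issue.
Liesel's share (360,000) is divided into 3 shares of 120,000: Phaedra, Yevgeni, and Gwendolyn each take 120,000.

Farrukh: 1,080,000; Quentin: 180,000; Noor: 180,000; Kira: 180,000; Joris: 540,000; Ingrid: 360,000; Esperanza: 360,000; Adaeze: 180,000; Ulric: 180,000; Gideon: 360,000; Phaedra: 120,000; Yevgeni: 120,000; Gwendolyn: 120,000; Delphine: 360,000; Eira: 1,080,000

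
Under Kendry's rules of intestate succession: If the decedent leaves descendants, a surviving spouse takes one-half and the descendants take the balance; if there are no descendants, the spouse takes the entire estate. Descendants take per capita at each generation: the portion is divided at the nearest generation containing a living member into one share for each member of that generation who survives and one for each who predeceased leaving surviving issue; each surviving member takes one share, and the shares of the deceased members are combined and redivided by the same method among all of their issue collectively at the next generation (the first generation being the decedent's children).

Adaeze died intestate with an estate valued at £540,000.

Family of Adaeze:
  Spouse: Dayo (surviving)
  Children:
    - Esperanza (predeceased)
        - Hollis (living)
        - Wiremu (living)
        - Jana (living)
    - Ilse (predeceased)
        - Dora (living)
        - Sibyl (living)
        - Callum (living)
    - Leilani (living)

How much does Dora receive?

Dayo takes one-half of £540,000 = £270,000. The remaining £270,000 passes to the descendants.
The descendants' portion (£270,000) is divided at the children's generation into 3 shares of £90,000. Leilani takes £90,000. The 2 shares of the deceased (Esperanza and Ilse) are combined into a pool of £180,000.
That pool (£180,000) is divided at the grandchildren's generation equally among Hollis, Wiremu, Jana, Dora, Sibyl, and Callum: £30,000 each.

Dora receives £30,000.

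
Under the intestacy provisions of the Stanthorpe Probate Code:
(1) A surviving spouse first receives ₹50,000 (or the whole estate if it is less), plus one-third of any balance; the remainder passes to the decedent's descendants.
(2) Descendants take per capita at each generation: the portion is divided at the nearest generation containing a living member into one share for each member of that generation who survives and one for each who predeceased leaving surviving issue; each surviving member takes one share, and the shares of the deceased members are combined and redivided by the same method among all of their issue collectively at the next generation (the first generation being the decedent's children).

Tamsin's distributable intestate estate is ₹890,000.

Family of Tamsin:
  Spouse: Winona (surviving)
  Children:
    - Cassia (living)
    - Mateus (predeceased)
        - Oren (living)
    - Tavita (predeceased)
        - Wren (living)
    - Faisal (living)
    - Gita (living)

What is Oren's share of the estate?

Winona first takes ₹50,000, leaving a balance of ₹840,000. Winona then takes one-third of the balance (₹280,000), for a total of ₹330,000. The remaining ₹560,000 passes to the descendants.
The descendants' portion (₹560,000) is divided at the children's generation into 5 shares of ₹112,000. Cassia, Faisal, and Gita each take ₹112,000. The 2 shares of the deceased (Mateus and Tavita) are combined into a pool of ₹224,000.
That pool (₹224,000) is divided at the grandchildren's generation equally among Oren and Wren: ₹112,000 each.

Oren receives ₹112,000.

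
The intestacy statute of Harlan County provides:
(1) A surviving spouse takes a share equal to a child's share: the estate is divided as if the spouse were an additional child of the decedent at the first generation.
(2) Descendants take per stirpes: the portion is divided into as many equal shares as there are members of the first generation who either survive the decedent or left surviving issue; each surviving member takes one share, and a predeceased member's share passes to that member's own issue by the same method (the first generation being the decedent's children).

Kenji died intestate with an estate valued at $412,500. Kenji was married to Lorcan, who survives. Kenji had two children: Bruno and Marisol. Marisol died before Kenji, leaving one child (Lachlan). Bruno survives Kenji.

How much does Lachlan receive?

The spouse counts as an additional share at the children's level, so there are 3 primary shares of $137,500. Lorcan takes one such share ($137,500).
The children's combined portion ($275,000) is divided into 2 shares of $137,500: Bruno takes $137,500; Marisol's $137,500 share passes to Marisol's issue.
Marisol's share ($137,500) passes entirely to Lachlan.

Lachlan receives $137,500.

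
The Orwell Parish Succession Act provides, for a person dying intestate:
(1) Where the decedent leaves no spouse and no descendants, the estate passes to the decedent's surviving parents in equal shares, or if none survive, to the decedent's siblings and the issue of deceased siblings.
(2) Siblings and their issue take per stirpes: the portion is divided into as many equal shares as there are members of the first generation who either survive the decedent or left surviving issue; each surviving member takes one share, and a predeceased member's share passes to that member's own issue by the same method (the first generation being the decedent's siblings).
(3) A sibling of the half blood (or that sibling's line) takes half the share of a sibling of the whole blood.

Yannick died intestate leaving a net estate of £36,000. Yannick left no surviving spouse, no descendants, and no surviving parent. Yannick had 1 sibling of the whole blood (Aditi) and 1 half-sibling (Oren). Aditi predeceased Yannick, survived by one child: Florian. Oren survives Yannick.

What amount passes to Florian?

Florian receives £24,000.

The entire £36,000 passes to the siblings and their issue.
Counting each half-blood sibling's line as half a unit, there are 3/2 units in £36,000, so one unit is £24,000. Whole-blood lines (Aditi) take £24,000 each; half-blood lines (Oren) take £12,000 each.
Aditi's share (£24,000) passes entirely to Florian.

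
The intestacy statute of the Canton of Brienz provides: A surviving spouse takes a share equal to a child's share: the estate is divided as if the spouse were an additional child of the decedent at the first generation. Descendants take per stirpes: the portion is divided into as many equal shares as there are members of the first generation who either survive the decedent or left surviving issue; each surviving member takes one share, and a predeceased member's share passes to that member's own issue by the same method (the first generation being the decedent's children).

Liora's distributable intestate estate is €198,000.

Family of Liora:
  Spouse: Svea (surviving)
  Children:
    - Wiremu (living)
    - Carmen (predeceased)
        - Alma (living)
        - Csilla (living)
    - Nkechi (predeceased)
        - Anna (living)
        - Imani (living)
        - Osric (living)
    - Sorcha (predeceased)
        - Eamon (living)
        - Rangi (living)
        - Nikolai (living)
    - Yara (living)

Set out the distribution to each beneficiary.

The spouse counts as an additional share at the children's level, so there are 6 primary shares of €33,000. Svea takes one such share (€33,000).
The children's combined portion (€165,000) is divided into 5 shares of €33,000: Wiremu and Yara each take €33,000; Carmen's €33,000 share passes to Carmen's issue; Nkechi's €33,000 share passes to Nkechi's issue; Sorcha's €33,000 share passes to Sorcha's issue.
Carmen's share (€33,000) is divided into 2 shares of €16,500: Alma and Csilla each take €16,500.
Nkechi's share (€33,000) is divided into 3 shares of €11,000: Anna, Imani, and Osric each take €11,000.
Sorcha's share (€33,000) is divided into 3 shares of €11,000: Eamon, Rangi, and Nikolai each take €11,000.

Svea: €33,000; Wiremu: €33,000; Alma: €16,500; Csilla: €16,500; Anna: €11,000; Imani: €11,000; Osric: €11,000; Eamon: €11,000; Rangi: €11,000; Nikolai: €11,000; Yara: €33,000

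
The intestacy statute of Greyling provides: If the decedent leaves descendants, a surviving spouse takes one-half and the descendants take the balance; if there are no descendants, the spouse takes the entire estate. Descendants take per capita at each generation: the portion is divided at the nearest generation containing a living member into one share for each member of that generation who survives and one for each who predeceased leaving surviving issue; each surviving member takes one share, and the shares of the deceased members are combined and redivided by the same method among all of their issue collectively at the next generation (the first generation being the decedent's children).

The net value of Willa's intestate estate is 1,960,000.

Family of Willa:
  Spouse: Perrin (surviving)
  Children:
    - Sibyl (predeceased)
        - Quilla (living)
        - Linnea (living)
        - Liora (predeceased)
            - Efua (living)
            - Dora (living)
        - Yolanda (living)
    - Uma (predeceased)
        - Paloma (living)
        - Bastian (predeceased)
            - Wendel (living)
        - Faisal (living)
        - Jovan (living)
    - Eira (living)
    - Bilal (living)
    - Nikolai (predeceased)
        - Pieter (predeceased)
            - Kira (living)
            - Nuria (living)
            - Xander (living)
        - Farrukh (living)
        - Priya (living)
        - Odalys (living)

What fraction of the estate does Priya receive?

Perrin takes one-half of 1,960,000 = 980,000. The remaining 980,000 passes to the descendants.
The descendants' portion (980,000) is divided at the children's generation into 5 shares of 196,000. Eira and Bilal each take 196,000. The 3 shares of the deceased (Sibyl, Uma, and Nikolai) are combined into a pool of 588,000.
That pool (588,000) is divided at the grandchildren's generation into 12 shares of 49,000. Quilla, Linnea, Yolanda, Paloma, Faisal, Jovan, Farrukh, Priya, and Odalys each take 49,000. The 3 shares of the deceased (Liora, Bastian, and Pieter) are combined into a pool of 147,000.
That pool (147,000) is divided at the great-grandchildren's generation equally among Efua, Dora, Wendel, Kira, Nuria, and Xander: 24,500 each.

Priya receives 1/40 of the estate.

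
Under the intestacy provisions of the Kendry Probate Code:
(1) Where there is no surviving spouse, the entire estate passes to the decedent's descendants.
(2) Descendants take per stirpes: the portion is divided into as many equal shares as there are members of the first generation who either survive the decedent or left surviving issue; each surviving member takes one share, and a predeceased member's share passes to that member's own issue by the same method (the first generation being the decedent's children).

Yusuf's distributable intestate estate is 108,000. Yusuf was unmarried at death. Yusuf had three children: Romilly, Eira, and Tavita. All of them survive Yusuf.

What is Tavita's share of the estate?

Tavita receives 36,000.

The entire 108,000 passes to the descendants.
That amount (108,000) is divided into 3 shares of 36,000: Romilly, Eira, and Tavita each take 36,000.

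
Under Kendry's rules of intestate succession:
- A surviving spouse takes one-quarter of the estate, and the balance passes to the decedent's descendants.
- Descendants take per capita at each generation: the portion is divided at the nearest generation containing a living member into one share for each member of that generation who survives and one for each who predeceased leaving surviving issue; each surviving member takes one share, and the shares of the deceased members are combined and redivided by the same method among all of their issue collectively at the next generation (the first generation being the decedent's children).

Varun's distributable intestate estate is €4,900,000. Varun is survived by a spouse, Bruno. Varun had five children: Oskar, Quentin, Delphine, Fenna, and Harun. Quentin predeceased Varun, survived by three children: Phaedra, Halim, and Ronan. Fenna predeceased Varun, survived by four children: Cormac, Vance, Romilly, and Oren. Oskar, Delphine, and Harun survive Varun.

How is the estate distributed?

Bruno: €1,225,000; Oskar: €735,000; Phaedra: €210,000; Halim: €210,000; Ronan: €210,000; Delphine: €735,000; Cormac: €210,000; Vance: €210,000; Romilly: €210,000; Oren: €210,000; Harun: €735,000

Bruno takes one-quarter of €4,900,000 = €1,225,000. The remaining €3,675,000 passes to the descendants.
The descendants' portion (€3,675,000) is divided at the children's generation into 5 shares of €735,000. Oskar, Delphine, and Harun each take €735,000. The 2 shares of the deceased (Quentin and Fenna) are combined into a pool of €1,470,000.
That pool (€1,470,000) is divided at the grandchildren's generation equally among Phaedra, Halim, Ronan, Cormac, Vance, Romilly, and Oren: €210,000 each.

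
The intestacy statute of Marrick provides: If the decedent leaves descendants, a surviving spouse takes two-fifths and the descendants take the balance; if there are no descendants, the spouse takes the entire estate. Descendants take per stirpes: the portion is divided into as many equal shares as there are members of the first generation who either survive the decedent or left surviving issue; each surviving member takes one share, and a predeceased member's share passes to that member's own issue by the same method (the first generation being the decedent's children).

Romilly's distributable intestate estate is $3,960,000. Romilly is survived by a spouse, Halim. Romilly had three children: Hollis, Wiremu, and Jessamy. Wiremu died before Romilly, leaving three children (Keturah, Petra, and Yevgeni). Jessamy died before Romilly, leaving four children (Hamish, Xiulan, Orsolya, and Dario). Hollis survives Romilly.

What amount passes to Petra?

Petra receives $264,000.

Halim takes two-fifths of $3,960,000 = $1,584,000. The remaining $2,376,000 passes to the descendants.
The descendants' portion ($2,376,000) is divided into 3 shares of $792,000: Hollis takes $792,000; Wiremu's $792,000 share passes to Wiremu's issue; Jessamy's $792,000 share passes to Jessamy's issue.
Wiremu's share ($792,000) is divided into 3 shares of $264,000: Keturah, Petra, and Yevgeni each take $264,000.
Jessamy's share ($792,000) is divided into 4 shares of $198,000: Hamish, Xiulan, Orsolya, and Dario each take $198,000.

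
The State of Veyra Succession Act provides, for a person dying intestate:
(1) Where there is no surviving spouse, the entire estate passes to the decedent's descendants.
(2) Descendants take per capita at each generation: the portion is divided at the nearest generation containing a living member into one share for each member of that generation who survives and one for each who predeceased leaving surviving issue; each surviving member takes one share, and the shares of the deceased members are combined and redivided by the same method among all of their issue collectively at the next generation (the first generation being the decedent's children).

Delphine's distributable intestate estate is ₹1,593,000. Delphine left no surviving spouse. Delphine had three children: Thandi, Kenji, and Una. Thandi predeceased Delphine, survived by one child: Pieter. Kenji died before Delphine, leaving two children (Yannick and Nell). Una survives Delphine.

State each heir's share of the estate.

Pieter: ₹354,000; Yannick: ₹354,000; Nell: ₹354,000; Una: ₹531,000

The entire ₹1,593,000 passes to the descendants.
That amount (₹1,593,000) is divided at the children's generation into 3 shares of ₹531,000. Una takes ₹531,000. The 2 shares of the deceased (Thandi and Kenji) are combined into a pool of ₹1,062,000.
That pool (₹1,062,000) is divided at the grandchildren's generation equally among Pieter, Yannick, and Nell: ₹354,000 each.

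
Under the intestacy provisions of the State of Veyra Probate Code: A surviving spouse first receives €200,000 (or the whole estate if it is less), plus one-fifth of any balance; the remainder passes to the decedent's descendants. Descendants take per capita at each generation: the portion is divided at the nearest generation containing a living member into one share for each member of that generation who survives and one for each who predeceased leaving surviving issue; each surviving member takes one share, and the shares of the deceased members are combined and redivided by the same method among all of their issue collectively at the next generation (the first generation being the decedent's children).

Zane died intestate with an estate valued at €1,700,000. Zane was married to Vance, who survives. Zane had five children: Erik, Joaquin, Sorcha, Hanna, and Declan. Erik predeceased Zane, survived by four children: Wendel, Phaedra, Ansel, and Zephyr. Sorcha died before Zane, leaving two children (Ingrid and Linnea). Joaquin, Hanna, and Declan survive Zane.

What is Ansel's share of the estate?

Vance first takes €200,000, leaving a balance of €1,500,000. Vance then takes one-fifth of the balance (€300,000), for a total of €500,000. The remaining €1,200,000 passes to the descendants.
The descendants' portion (€1,200,000) is divided at the children's generation into 5 shares of €240,000. Joaquin, Hanna, and Declan each take €240,000. The 2 shares of the deceased (Erik and Sorcha) are combined into a pool of €480,000.
That pool (€480,000) is divided at the grandchildren's generation equally among Wendel, Phaedra, Ansel, Zephyr, Ingrid, and Linnea: €80,000 each.

Ansel receives €80,000.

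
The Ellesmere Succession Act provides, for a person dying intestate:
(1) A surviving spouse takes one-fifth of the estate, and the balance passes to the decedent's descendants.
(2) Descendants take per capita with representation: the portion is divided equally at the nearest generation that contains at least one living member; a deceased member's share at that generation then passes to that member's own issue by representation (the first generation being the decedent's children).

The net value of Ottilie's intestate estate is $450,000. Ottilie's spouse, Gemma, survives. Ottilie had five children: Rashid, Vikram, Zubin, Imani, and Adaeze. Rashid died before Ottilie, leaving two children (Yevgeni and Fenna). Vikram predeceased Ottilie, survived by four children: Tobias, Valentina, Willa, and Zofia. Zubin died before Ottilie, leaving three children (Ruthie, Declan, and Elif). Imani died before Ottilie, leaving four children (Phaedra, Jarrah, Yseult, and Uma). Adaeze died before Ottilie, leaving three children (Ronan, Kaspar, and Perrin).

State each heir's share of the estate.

Gemma: $90,000; Yevgeni: $22,500; Fenna: $22,500; Tobias: $22,500; Valentina: $22,500; Willa: $22,500; Zofia: $22,500; Ruthie: $22,500; Declan: $22,500; Elif: $22,500; Phaedra: $22,500; Jarrah: $22,500; Yseult: $22,500; Uma: $22,500; Ronan: $22,500; Kaspar: $22,500; Perrin: $22,500

Gemma takes one-fifth of $450,000 = $90,000. The remaining $360,000 passes to the descendants.
No child survives, so the initial division is made at the grandchildren's generation.
The descendants' portion ($360,000) is divided into 16 shares of $22,500: Yevgeni, Fenna, Tobias, Valentina, Willa, Zofia, Ruthie, Declan, Elif, Phaedra, Jarrah, Yseult, Uma, Ronan, Kaspar, and Perrin each take $22,500.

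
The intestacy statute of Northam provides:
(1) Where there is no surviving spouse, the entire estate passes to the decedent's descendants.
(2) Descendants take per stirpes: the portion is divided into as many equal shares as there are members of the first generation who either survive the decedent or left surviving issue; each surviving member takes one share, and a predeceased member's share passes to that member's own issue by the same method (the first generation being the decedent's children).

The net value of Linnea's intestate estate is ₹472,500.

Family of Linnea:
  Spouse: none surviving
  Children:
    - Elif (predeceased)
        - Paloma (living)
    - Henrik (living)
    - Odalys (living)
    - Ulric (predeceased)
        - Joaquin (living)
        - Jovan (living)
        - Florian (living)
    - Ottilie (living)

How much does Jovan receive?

The entire ₹472,500 passes to the descendants.
That amount (₹472,500) is divided into 5 shares of ₹94,500: Henrik, Odalys, and Ottilie each take ₹94,500; Elif's ₹94,500 share passes to Elif's issue; Ulric's ₹94,500 share passes to Ulric's issue.
Elif's share (₹94,500) passes entirely to Paloma.
Ulric's share (₹94,500) is divided into 3 shares of ₹31,500: Joaquin, Jovan, and Florian each take ₹31,500.

Jovan receives ₹31,500.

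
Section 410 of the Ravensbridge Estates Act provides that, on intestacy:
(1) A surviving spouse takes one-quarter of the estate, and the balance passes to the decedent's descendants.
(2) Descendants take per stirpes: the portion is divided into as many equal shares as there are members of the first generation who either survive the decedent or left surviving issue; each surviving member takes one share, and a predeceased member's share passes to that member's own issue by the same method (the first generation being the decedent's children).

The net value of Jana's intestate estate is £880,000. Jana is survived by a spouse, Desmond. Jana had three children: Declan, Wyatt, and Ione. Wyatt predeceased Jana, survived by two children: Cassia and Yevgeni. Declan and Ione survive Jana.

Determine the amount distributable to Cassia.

Cassia receives £110,000.

Desmond takes one-quarter of £880,000 = £220,000. The remaining £660,000 passes to the descendants.
The descendants' portion (£660,000) is divided into 3 shares of £220,000: Declan and Ione each take £220,000; Wyatt's £220,000 share passes to Wyatt's issue.
Wyatt's share (£220,000) is divided into 2 shares of £110,000: Cassia and Yevgeni each take £110,000.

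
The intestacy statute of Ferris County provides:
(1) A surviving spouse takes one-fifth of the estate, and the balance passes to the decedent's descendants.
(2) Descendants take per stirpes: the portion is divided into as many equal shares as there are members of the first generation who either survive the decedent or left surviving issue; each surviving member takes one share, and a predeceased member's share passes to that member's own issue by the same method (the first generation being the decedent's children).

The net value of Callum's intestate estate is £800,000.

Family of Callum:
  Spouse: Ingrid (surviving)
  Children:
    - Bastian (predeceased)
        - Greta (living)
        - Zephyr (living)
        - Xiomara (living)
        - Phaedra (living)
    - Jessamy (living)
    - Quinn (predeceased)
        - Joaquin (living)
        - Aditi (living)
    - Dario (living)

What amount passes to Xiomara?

Ingrid takes one-fifth of £800,000 = £160,000. The remaining £640,000 passes to the descendants.
The descendants' portion (£640,000) is divided into 4 shares of £160,000: Jessamy and Dario each take £160,000; Bastian's £160,000 share passes to Bastian's issue; Quinn's £160,000 share passes to Quinn's issue.
Bastian's share (£160,000) is divided into 4 shares of £40,000: Greta, Zephyr, Xiomara, and Phaedra each take £40,000.
Quinn's share (£160,000) is divided into 2 shares of £80,000: Joaquin and Aditi each take £80,000.

Xiomara receives £40,000.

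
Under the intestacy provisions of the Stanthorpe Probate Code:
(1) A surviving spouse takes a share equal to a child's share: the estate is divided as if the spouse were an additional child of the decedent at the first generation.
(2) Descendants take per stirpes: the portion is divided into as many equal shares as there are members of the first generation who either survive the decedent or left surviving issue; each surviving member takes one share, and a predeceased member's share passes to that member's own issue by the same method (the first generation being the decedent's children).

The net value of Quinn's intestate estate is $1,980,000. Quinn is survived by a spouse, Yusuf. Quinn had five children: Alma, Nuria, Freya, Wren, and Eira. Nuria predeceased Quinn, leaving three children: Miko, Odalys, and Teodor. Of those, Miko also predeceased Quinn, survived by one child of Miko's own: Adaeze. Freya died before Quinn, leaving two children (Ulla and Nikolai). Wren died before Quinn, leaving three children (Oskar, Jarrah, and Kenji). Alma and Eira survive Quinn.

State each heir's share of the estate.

Yusuf: $330,000; Alma: $330,000; Adaeze: $110,000; Odalys: $110,000; Teodor: $110,000; Ulla: $165,000; Nikolai: $165,000; Oskar: $110,000; Jarrah: $110,000; Kenji: $110,000; Eira: $330,000

The spouse counts as an additional share at the children's level, so there are 6 primary shares of $330,000. Yusuf takes one such share ($330,000).
The children's combined portion ($1,650,000) is divided into 5 shares of $330,000: Alma and Eira each take $330,000; Nuria's $330,000 share passes to Nuria's issue; Freya's $330,000 share passes to Freya's issue; Wren's $330,000 share passes to Wren's issue.
Nuria's share ($330,000) is divided into 3 shares of $110,000: Odalys and Teodor each take $110,000; Miko's $110,000 share passes to Miko's issue.
Miko's share ($110,000) passes entirely to Adaeze.
Freya's share ($330,000) is divided into 2 shares of $165,000: Ulla and Nikolai each take $165,000.
Wren's share ($330,000) is divided into 3 shares of $110,000: Oskar, Jarrah, and Kenji each take $110,000.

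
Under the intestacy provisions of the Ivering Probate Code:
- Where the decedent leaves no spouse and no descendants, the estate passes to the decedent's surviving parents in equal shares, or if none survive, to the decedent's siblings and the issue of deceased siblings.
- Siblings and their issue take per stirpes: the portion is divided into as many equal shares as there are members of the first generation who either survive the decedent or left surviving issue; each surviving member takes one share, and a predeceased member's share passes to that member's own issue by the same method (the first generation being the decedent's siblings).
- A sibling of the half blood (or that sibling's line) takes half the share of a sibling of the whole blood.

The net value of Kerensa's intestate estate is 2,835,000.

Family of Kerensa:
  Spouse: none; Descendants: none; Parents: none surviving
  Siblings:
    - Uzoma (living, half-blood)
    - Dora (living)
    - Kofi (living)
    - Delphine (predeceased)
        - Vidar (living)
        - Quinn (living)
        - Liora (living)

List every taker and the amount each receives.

Uzoma: 405,000; Dora: 810,000; Kofi: 810,000; Vidar: 270,000; Quinn: 270,000; Liora: 270,000

The entire 2,835,000 passes to the siblings and their issue.
Counting each half-blood sibling's line as half a unit, there are 7/2 units in 2,835,000, so one unit is 810,000. Whole-blood lines (Dora, Kofi, and Delphine) take 810,000 each; half-blood lines (Uzoma) take 405,000 each.
Delphine's share (810,000) is divided into 3 shares of 270,000: Vidar, Quinn, and Liora each take 270,000.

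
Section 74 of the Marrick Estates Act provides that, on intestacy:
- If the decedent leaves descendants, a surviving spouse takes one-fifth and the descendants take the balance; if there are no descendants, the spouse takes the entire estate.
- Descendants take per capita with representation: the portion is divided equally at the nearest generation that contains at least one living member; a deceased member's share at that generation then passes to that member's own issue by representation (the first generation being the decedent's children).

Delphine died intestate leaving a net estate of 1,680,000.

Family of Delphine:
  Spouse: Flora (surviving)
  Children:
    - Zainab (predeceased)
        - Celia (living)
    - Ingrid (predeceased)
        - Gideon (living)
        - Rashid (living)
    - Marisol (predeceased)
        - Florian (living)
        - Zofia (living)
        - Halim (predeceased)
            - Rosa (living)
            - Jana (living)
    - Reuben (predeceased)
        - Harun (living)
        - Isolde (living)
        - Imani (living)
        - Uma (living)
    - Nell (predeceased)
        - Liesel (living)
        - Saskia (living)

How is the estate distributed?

Flora: 336,000; Celia: 112,000; Gideon: 112,000; Rashid: 112,000; Florian: 112,000; Zofia: 112,000; Rosa: 56,000; Jana: 56,000; Harun: 112,000; Isolde: 112,000; Imani: 112,000; Uma: 112,000; Liesel: 112,000; Saskia: 112,000

Flora takes one-fifth of 1,680,000 = 336,000. The remaining 1,344,000 passes to the descendants.
No child survives, so the initial division is made at the grandchildren's generation.
The descendants' portion (1,344,000) is divided into 12 shares of 112,000: Celia, Gideon, Rashid, Florian, Zofia, Harun, Isolde, Imani, Uma, Liesel, and Saskia each take 112,000; Halim's 112,000 share passes to Halim's issue.
Halim's share (112,000) is divided into 2 shares of 56,000: Rosa and Jana each take 56,000.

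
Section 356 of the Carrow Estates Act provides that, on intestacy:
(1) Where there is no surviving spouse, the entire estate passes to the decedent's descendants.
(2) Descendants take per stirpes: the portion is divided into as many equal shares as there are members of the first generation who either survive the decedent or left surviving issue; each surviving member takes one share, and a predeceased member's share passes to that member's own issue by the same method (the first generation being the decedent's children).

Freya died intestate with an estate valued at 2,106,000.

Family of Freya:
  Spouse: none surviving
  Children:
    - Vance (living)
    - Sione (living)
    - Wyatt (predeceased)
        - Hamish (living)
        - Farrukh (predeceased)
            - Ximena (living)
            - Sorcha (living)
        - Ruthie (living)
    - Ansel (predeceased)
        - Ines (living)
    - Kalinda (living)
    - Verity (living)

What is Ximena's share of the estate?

The entire 2,106,000 passes to the descendants.
That amount (2,106,000) is divided into 6 shares of 351,000: Vance, Sione, Kalinda, and Verity each take 351,000; Wyatt's 351,000 share passes to Wyatt's issue; Ansel's 351,000 share passes to Ansel's issue.
Wyatt's share (351,000) is divided into 3 shares of 117,000: Hamish and Ruthie each take 117,000; Farrukh's 117,000 share passes to Farrukh's issue.
Farrukh's share (117,000) is divided into 2 shares of 58,500: Ximena and Sorcha each take 58,500.
Ansel's share (351,000) passes entirely to Ines.

Ximena receives 58,500.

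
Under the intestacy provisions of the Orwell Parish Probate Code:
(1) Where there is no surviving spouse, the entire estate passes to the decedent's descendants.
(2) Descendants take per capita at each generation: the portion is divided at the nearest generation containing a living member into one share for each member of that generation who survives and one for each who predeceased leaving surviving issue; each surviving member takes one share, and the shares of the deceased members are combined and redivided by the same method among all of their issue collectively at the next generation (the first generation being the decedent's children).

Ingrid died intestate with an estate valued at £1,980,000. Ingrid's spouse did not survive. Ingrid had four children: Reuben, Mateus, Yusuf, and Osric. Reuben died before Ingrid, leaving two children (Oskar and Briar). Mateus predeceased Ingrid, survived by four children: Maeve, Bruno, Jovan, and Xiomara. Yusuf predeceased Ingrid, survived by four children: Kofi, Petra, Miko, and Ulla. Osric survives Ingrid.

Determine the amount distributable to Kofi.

Kofi receives £148,500.

The entire £1,980,000 passes to the descendants.
That amount (£1,980,000) is divided at the children's generation into 4 shares of £495,000. Osric takes £495,000. The 3 shares of the deceased (Reuben, Mateus, and Yusuf) are combined into a pool of £1,485,000.
That pool (£1,485,000) is divided at the grandchildren's generation equally among Oskar, Briar, Maeve, Bruno, Jovan, Xiomara, Kofi, Petra, Miko, and Ulla: £148,500 each.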